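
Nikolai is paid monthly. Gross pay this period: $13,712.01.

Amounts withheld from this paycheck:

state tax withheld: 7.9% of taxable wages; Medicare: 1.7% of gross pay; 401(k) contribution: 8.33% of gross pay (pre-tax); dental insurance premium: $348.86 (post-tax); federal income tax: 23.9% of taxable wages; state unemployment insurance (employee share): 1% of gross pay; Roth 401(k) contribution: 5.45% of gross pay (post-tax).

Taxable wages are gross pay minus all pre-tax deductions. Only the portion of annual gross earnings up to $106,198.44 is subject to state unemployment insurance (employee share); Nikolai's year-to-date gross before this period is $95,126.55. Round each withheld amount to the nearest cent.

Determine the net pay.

$7,132.63

401(k) contribution: $13,712.01 × 0.0833 = $1,142.21
Taxable wages = $13,712.01 − $1,142.21 = $12,569.80
State tax withheld: $12,569.80 × 0.079 = $993.01
Federal income tax: $12,569.80 × 0.239 = $3,004.18
Medicare: $13,712.01 × 0.017 = $233.10
State unemployment insurance (employee share): only $106,198.44 − $95,126.55 = $11,071.89 of this check is subject → $11,071.89 × 0.01 = $110.72
Dental insurance premium: $348.86
Roth 401(k) contribution: $13,712.01 × 0.0545 = $747.30
Total deductions = $1,142.21 + $993.01 + $3,004.18 + $233.10 + $110.72 + $348.86 + $747.30 = $6,579.38
Net pay = $13,712.01 − $6,579.38 = $7,132.63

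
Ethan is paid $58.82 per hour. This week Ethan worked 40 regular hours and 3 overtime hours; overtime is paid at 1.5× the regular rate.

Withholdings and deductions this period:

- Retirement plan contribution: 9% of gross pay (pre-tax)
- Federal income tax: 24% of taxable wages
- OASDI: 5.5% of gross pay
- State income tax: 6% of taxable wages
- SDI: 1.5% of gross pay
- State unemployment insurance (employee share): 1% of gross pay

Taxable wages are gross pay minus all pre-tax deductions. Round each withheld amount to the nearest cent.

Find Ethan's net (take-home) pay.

$1,457.95

Regular pay: 40 × $58.82 = $2,352.80
Overtime pay: 3 × $58.82 × 1.5 = $264.69
Gross pay = $2,352.80 + $264.69 = $2,617.49
Retirement plan contribution: $2,617.49 × 0.09 = $235.57
Taxable wages = $2,617.49 − $235.57 = $2,381.92
State income tax: $2,381.92 × 0.06 = $142.92
Federal income tax: $2,381.92 × 0.24 = $571.66
OASDI: $2,617.49 × 0.055 = $143.96
SDI: $2,617.49 × 0.015 = $39.26
State unemployment insurance (employee share): $2,617.49 × 0.01 = $26.17
Total deductions = $235.57 + $142.92 + $571.66 + $143.96 + $39.26 + $26.17 = $1,159.54
Net pay = $2,617.49 − $1,159.54 = $1,457.95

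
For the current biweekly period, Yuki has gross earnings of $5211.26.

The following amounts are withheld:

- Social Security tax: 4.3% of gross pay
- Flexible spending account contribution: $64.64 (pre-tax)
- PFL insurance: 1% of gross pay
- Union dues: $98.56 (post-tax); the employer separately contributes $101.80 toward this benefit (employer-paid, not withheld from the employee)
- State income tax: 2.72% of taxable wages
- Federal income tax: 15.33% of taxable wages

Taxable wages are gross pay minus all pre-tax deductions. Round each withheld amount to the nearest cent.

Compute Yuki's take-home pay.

Flexible spending account contribution: $64.64
Taxable wages = $5211.26 − $64.64 = $5146.62
State income tax: $5146.62 × 0.0272 = $139.99
Federal income tax: $5146.62 × 0.1533 = $788.98
Social Security tax: $5211.26 × 0.043 = $224.08
PFL insurance: $5211.26 × 0.01 = $52.11
Union dues: $98.56
(Employer's $101.80 toward union dues is not withheld from the employee.)
Total deductions = $64.64 + $139.99 + $788.98 + $224.08 + $52.11 + $98.56 = $1368.36
Net pay = $5211.26 − $1368.36 = $3842.90

$3842.90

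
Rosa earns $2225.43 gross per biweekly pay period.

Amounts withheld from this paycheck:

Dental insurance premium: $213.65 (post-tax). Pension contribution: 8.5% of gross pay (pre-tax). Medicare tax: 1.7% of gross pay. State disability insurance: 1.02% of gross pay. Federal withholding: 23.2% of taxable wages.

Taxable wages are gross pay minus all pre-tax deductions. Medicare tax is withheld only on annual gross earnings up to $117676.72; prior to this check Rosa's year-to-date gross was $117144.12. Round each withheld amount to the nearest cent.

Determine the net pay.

$1318.46

Pension contribution: $2225.43 × 0.085 = $189.16
Taxable wages = $2225.43 − $189.16 = $2036.27
Federal withholding: $2036.27 × 0.232 = $472.41
State disability insurance: $2225.43 × 0.0102 = $22.70
Medicare tax: only $117676.72 − $117144.12 = $532.60 of this check is subject → $532.60 × 0.017 = $9.05
Dental insurance premium: $213.65
Total deductions = $189.16 + $472.41 + $22.70 + $9.05 + $213.65 = $906.97
Net pay = $2225.43 − $906.97 = $1318.46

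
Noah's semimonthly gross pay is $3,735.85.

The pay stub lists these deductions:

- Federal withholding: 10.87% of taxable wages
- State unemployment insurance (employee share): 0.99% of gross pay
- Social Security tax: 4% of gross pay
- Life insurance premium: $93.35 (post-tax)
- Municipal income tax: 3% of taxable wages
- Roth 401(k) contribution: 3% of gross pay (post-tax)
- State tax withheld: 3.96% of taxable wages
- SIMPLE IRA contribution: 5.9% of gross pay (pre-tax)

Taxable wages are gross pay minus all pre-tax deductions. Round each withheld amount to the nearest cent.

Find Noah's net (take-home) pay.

SIMPLE IRA contribution: $3,735.85 × 0.059 = $220.42
Taxable wages = $3,735.85 − $220.42 = $3,515.43
State tax withheld: $3,515.43 × 0.0396 = $139.21
Municipal income tax: $3,515.43 × 0.03 = $105.46
Federal withholding: $3,515.43 × 0.1087 = $382.13
Social Security tax: $3,735.85 × 0.04 = $149.43
State unemployment insurance (employee share): $3,735.85 × 0.0099 = $36.98
Roth 401(k) contribution: $3,735.85 × 0.03 = $112.08
Life insurance premium: $93.35
Total deductions = $220.42 + $139.21 + $105.46 + $382.13 + $149.43 + $36.98 + $112.08 + $93.35 = $1,239.06
Net pay = $3,735.85 − $1,239.06 = $2,496.79

$2,496.79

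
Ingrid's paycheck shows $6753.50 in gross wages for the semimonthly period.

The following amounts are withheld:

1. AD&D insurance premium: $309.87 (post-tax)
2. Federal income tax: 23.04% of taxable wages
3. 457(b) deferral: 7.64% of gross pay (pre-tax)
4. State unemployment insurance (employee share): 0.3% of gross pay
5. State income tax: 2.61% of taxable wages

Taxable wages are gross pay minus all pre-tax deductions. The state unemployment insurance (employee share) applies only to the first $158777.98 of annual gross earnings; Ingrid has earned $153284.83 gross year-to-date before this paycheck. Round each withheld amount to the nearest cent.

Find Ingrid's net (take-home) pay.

457(b) deferral: $6753.50 × 0.0764 = $515.97
Taxable wages = $6753.50 − $515.97 = $6237.53
State income tax: $6237.53 × 0.0261 = $162.80
Federal income tax: $6237.53 × 0.2304 = $1437.13
State unemployment insurance (employee share): only $158777.98 − $153284.83 = $5493.15 of this check is subject → $5493.15 × 0.003 = $16.48
AD&D insurance premium: $309.87
Total deductions = $515.97 + $162.80 + $1437.13 + $16.48 + $309.87 = $2442.25
Net pay = $6753.50 − $2442.25 = $4311.25

$4311.25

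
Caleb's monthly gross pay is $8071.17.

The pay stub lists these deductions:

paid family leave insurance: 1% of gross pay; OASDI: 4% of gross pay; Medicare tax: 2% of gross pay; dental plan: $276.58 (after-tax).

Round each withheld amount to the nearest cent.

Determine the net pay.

OASDI: $8071.17 × 0.04 = $322.85
Paid family leave insurance: $8071.17 × 0.01 = $80.71
Medicare tax: $8071.17 × 0.02 = $161.42
Dental plan: $276.58
Total deductions = $322.85 + $80.71 + $161.42 + $276.58 = $841.56
Net pay = $8071.17 − $841.56 = $7229.61

$7229.61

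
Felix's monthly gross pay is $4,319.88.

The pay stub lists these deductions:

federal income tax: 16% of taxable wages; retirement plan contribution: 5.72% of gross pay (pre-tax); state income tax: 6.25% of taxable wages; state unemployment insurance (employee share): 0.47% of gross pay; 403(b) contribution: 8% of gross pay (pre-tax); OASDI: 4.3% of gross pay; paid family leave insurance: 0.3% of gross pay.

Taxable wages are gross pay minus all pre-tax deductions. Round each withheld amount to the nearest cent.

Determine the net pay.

Retirement plan contribution: $4,319.88 × 0.0572 = $247.10
403(b) contribution: $4,319.88 × 0.08 = $345.59
Pre-tax total = $247.10 + $345.59 = $592.69
Taxable wages = $4,319.88 − $592.69 = $3,727.19
State income tax: $3,727.19 × 0.0625 = $232.95
Federal income tax: $3,727.19 × 0.16 = $596.35
Paid family leave insurance: $4,319.88 × 0.003 = $12.96
OASDI: $4,319.88 × 0.043 = $185.75
State unemployment insurance (employee share): $4,319.88 × 0.0047 = $20.30
Total deductions = $247.10 + $345.59 + $232.95 + $596.35 + $12.96 + $185.75 + $20.30 = $1,641.00
Net pay = $4,319.88 − $1,641.00 = $2,678.88

$2,678.88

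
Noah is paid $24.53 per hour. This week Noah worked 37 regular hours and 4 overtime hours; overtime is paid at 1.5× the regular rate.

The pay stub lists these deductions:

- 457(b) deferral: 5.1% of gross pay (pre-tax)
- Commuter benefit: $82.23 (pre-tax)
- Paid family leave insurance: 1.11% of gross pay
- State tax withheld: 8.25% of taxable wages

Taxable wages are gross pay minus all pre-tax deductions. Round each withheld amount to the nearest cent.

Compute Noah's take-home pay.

$831.26

Regular pay: 37 × $24.53 = $907.61
Overtime pay: 4 × $24.53 × 1.5 = $147.18
Gross pay = $907.61 + $147.18 = $1,054.79
457(b) deferral: $1,054.79 × 0.051 = $53.79
Commuter benefit: $82.23
Pre-tax total = $53.79 + $82.23 = $136.02
Taxable wages = $1,054.79 − $136.02 = $918.77
State tax withheld: $918.77 × 0.0825 = $75.80
Paid family leave insurance: $1,054.79 × 0.0111 = $11.71
Total deductions = $53.79 + $82.23 + $75.80 + $11.71 = $223.53
Net pay = $1,054.79 − $223.53 = $831.26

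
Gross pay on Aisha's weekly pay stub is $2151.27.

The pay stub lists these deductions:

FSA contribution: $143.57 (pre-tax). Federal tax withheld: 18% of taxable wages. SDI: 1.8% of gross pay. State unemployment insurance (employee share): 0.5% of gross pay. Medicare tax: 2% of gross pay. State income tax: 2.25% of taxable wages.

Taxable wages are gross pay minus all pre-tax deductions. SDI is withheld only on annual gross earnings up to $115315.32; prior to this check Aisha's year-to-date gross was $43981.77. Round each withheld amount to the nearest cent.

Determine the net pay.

$1508.63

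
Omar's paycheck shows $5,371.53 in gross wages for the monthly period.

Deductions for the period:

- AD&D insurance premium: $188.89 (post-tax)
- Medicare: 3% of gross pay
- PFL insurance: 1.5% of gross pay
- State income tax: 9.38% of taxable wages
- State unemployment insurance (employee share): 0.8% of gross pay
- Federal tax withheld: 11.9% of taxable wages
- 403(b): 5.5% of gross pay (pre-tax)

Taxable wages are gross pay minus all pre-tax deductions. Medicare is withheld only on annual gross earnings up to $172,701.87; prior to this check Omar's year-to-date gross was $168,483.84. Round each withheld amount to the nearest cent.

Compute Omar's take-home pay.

$3,556.93

403(b): $5,371.53 × 0.055 = $295.43
Taxable wages = $5,371.53 − $295.43 = $5,076.10
Federal tax withheld: $5,076.10 × 0.119 = $604.06
State income tax: $5,076.10 × 0.0938 = $476.14
Medicare: only $172,701.87 − $168,483.84 = $4,218.03 of this check is subject → $4,218.03 × 0.03 = $126.54
State unemployment insurance (employee share): $5,371.53 × 0.008 = $42.97
PFL insurance: $5,371.53 × 0.015 = $80.57
AD&D insurance premium: $188.89
Total deductions = $295.43 + $604.06 + $476.14 + $126.54 + $42.97 + $80.57 + $188.89 = $1,814.60
Net pay = $5,371.53 − $1,814.60 = $3,556.93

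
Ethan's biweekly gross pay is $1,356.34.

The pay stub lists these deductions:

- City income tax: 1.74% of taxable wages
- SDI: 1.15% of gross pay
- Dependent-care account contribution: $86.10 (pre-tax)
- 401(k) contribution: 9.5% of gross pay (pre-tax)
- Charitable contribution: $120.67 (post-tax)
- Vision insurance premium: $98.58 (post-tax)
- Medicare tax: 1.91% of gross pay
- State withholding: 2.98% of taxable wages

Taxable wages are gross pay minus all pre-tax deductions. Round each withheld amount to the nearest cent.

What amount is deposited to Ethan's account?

$826.76

401(k) contribution: $1,356.34 × 0.095 = $128.85
Dependent-care account contribution: $86.10
Pre-tax total = $128.85 + $86.10 = $214.95
Taxable wages = $1,356.34 − $214.95 = $1,141.39
City income tax: $1,141.39 × 0.0174 = $19.86
State withholding: $1,141.39 × 0.0298 = $34.01
SDI: $1,356.34 × 0.0115 = $15.60
Medicare tax: $1,356.34 × 0.0191 = $25.91
Charitable contribution: $120.67
Vision insurance premium: $98.58
Total deductions = $128.85 + $86.10 + $19.86 + $34.01 + $15.60 + $25.91 + $120.67 + $98.58 = $529.58
Net pay = $1,356.34 − $529.58 = $826.76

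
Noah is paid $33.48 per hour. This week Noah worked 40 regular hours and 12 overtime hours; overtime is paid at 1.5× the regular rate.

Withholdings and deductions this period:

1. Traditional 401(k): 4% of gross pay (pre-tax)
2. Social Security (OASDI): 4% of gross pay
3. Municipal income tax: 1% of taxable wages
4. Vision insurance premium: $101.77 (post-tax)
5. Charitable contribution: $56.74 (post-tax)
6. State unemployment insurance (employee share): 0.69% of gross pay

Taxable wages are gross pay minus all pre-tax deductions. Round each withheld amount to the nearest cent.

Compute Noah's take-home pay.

Regular pay: 40 × $33.48 = $1,339.20
Overtime pay: 12 × $33.48 × 1.5 = $602.64
Gross pay = $1,339.20 + $602.64 = $1,941.84
Traditional 401(k): $1,941.84 × 0.04 = $77.67
Taxable wages = $1,941.84 − $77.67 = $1,864.17
Municipal income tax: $1,864.17 × 0.01 = $18.64
Social Security (OASDI): $1,941.84 × 0.04 = $77.67
State unemployment insurance (employee share): $1,941.84 × 0.0069 = $13.40
Charitable contribution: $56.74
Vision insurance premium: $101.77
Total deductions = $77.67 + $18.64 + $77.67 + $13.40 + $56.74 + $101.77 = $345.89
Net pay = $1,941.84 − $345.89 = $1,595.95

$1,595.95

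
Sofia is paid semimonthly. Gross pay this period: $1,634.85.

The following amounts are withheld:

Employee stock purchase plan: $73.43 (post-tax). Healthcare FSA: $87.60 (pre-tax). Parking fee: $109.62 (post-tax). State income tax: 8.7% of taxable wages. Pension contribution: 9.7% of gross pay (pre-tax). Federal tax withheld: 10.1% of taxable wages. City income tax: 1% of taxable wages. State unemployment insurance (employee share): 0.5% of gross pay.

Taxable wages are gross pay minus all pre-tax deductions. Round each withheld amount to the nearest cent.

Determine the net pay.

$922.49

Healthcare FSA: $87.60
Pension contribution: $1,634.85 × 0.097 = $158.58
Pre-tax total = $87.60 + $158.58 = $246.18
Taxable wages = $1,634.85 − $246.18 = $1,388.67
Federal tax withheld: $1,388.67 × 0.101 = $140.26
State income tax: $1,388.67 × 0.087 = $120.81
City income tax: $1,388.67 × 0.01 = $13.89
State unemployment insurance (employee share): $1,634.85 × 0.005 = $8.17
Employee stock purchase plan: $73.43
Parking fee: $109.62
Total deductions = $87.60 + $158.58 + $140.26 + $120.81 + $13.89 + $8.17 + $73.43 + $109.62 = $712.36
Net pay = $1,634.85 − $712.36 = $922.49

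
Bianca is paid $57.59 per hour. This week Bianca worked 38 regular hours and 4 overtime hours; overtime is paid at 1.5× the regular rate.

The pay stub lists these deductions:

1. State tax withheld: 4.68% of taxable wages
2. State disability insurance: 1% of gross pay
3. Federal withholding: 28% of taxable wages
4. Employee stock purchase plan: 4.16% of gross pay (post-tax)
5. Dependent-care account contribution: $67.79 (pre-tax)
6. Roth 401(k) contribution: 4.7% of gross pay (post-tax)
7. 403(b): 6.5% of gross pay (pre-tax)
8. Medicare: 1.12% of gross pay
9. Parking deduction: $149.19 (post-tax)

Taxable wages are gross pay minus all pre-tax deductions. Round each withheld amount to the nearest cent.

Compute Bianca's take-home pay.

Regular pay: 38 × $57.59 = $2,188.42
Overtime pay: 4 × $57.59 × 1.5 = $345.54
Gross pay = $2,188.42 + $345.54 = $2,533.96
Dependent-care account contribution: $67.79
403(b): $2,533.96 × 0.065 = $164.71
Pre-tax total = $67.79 + $164.71 = $232.50
Taxable wages = $2,533.96 − $232.50 = $2,301.46
State tax withheld: $2,301.46 × 0.0468 = $107.71
Federal withholding: $2,301.46 × 0.28 = $644.41
Medicare: $2,533.96 × 0.0112 = $28.38
State disability insurance: $2,533.96 × 0.01 = $25.34
Employee stock purchase plan: $2,533.96 × 0.0416 = $105.41
Parking deduction: $149.19
Roth 401(k) contribution: $2,533.96 × 0.047 = $119.10
Total deductions = $67.79 + $164.71 + $107.71 + $644.41 + $28.38 + $25.34 + $105.41 + $149.19 + $119.10 = $1,412.04
Net pay = $2,533.96 − $1,412.04 = $1,121.92

$1,121.92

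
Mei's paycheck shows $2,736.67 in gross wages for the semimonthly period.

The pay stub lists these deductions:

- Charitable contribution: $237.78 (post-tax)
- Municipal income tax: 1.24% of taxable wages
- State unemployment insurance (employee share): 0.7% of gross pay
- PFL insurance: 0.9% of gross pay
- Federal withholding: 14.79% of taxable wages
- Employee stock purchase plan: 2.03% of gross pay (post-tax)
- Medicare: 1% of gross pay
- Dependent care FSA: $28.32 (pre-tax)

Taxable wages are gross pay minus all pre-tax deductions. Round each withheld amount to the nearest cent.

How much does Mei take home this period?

Dependent care FSA: $28.32
Taxable wages = $2,736.67 − $28.32 = $2,708.35
Federal withholding: $2,708.35 × 0.1479 = $400.56
Municipal income tax: $2,708.35 × 0.0124 = $33.58
PFL insurance: $2,736.67 × 0.009 = $24.63
State unemployment insurance (employee share): $2,736.67 × 0.007 = $19.16
Medicare: $2,736.67 × 0.01 = $27.37
Charitable contribution: $237.78
Employee stock purchase plan: $2,736.67 × 0.0203 = $55.55
Total deductions = $28.32 + $400.56 + $33.58 + $24.63 + $19.16 + $27.37 + $237.78 + $55.55 = $826.95
Net pay = $2,736.67 − $826.95 = $1,909.72

$1,909.72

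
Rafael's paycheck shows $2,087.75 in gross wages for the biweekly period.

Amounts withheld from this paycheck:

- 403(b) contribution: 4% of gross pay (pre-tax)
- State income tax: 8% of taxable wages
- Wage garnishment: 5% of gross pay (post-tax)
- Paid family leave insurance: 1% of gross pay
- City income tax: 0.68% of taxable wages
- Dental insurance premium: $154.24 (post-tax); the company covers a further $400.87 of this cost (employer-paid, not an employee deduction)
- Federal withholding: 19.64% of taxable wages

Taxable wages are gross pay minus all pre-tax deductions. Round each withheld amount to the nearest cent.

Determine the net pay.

$1,157.13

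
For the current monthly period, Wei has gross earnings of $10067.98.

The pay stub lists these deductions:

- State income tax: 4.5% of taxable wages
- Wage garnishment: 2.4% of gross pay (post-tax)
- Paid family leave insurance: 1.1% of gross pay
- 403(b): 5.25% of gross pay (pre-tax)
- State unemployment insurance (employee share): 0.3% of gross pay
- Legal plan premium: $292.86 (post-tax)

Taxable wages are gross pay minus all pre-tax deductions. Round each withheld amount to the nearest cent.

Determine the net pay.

$8434.70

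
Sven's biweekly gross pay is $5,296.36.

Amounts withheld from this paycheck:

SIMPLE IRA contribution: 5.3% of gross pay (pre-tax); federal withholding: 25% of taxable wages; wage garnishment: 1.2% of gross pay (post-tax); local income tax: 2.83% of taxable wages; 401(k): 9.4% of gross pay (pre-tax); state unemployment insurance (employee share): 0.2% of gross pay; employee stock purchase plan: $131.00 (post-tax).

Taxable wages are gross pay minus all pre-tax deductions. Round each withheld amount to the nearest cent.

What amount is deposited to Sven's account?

SIMPLE IRA contribution: $5,296.36 × 0.053 = $280.71
401(k): $5,296.36 × 0.094 = $497.86
Pre-tax total = $280.71 + $497.86 = $778.57
Taxable wages = $5,296.36 − $778.57 = $4,517.79
Local income tax: $4,517.79 × 0.0283 = $127.85
Federal withholding: $4,517.79 × 0.25 = $1,129.45
State unemployment insurance (employee share): $5,296.36 × 0.002 = $10.59
Employee stock purchase plan: $131.00
Wage garnishment: $5,296.36 × 0.012 = $63.56
Total deductions = $280.71 + $497.86 + $127.85 + $1,129.45 + $10.59 + $131.00 + $63.56 = $2,241.02
Net pay = $5,296.36 − $2,241.02 = $3,055.34

$3,055.34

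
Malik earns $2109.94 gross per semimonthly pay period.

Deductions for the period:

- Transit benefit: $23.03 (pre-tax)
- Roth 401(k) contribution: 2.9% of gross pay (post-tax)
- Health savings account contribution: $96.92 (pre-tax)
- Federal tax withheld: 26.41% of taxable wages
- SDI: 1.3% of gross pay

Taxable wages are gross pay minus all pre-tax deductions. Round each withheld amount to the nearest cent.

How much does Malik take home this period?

Transit benefit: $23.03
Health savings account contribution: $96.92
Pre-tax total = $23.03 + $96.92 = $119.95
Taxable wages = $2109.94 − $119.95 = $1989.99
Federal tax withheld: $1989.99 × 0.2641 = $525.56
SDI: $2109.94 × 0.013 = $27.43
Roth 401(k) contribution: $2109.94 × 0.029 = $61.19
Total deductions = $23.03 + $96.92 + $525.56 + $27.43 + $61.19 = $734.13
Net pay = $2109.94 − $734.13 = $1375.81

$1375.81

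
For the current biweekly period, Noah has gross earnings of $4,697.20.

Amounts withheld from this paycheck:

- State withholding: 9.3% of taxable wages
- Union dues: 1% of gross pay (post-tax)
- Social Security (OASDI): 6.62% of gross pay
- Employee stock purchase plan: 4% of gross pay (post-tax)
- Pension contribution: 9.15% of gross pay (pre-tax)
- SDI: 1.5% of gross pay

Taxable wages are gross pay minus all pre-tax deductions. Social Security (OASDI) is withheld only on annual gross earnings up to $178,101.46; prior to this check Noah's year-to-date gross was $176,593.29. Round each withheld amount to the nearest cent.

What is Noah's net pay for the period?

Pension contribution: $4,697.20 × 0.0915 = $429.79
Taxable wages = $4,697.20 − $429.79 = $4,267.41
State withholding: $4,267.41 × 0.093 = $396.87
Social Security (OASDI): only $178,101.46 − $176,593.29 = $1,508.17 of this check is subject → $1,508.17 × 0.0662 = $99.84
SDI: $4,697.20 × 0.015 = $70.46
Employee stock purchase plan: $4,697.20 × 0.04 = $187.89
Union dues: $4,697.20 × 0.01 = $46.97
Total deductions = $429.79 + $396.87 + $99.84 + $70.46 + $187.89 + $46.97 = $1,231.82
Net pay = $4,697.20 − $1,231.82 = $3,465.38

$3,465.38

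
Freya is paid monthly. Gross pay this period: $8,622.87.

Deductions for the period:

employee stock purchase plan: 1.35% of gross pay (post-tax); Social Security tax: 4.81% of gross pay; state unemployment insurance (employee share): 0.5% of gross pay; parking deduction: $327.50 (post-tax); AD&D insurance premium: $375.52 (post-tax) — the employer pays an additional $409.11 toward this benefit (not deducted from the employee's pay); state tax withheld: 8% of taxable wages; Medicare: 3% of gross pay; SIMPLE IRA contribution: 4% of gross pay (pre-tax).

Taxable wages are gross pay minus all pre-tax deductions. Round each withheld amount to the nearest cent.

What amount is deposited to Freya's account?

$6,079.73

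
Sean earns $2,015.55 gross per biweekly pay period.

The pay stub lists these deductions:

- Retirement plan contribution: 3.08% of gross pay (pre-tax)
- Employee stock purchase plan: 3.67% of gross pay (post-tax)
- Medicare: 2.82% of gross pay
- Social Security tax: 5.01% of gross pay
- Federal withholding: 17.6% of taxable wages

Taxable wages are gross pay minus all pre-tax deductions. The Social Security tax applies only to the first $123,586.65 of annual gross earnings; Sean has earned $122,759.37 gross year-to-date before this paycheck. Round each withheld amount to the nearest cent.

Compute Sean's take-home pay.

Retirement plan contribution: $2,015.55 × 0.0308 = $62.08
Taxable wages = $2,015.55 − $62.08 = $1,953.47
Federal withholding: $1,953.47 × 0.176 = $343.81
Social Security tax: only $123,586.65 − $122,759.37 = $827.28 of this check is subject → $827.28 × 0.0501 = $41.45
Medicare: $2,015.55 × 0.0282 = $56.84
Employee stock purchase plan: $2,015.55 × 0.0367 = $73.97
Total deductions = $62.08 + $343.81 + $41.45 + $56.84 + $73.97 = $578.15
Net pay = $2,015.55 − $578.15 = $1,437.40

$1,437.40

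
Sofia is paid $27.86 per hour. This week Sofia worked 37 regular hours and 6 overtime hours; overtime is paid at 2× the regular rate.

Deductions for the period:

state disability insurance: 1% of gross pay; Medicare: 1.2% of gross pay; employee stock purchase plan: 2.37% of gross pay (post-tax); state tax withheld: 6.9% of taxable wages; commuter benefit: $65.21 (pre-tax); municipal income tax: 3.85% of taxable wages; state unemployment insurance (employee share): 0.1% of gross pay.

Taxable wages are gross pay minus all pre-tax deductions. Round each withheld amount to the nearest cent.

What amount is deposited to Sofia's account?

Regular pay: 37 × $27.86 = $1030.82
Overtime pay: 6 × $27.86 × 2 = $334.32
Gross pay = $1030.82 + $334.32 = $1365.14
Commuter benefit: $65.21
Taxable wages = $1365.14 − $65.21 = $1299.93
State tax withheld: $1299.93 × 0.069 = $89.70
Municipal income tax: $1299.93 × 0.0385 = $50.05
State disability insurance: $1365.14 × 0.01 = $13.65
State unemployment insurance (employee share): $1365.14 × 0.001 = $1.37
Medicare: $1365.14 × 0.012 = $16.38
Employee stock purchase plan: $1365.14 × 0.0237 = $32.35
Total deductions = $65.21 + $89.70 + $50.05 + $13.65 + $1.37 + $16.38 + $32.35 = $268.71
Net pay = $1365.14 − $268.71 = $1096.43

$1096.43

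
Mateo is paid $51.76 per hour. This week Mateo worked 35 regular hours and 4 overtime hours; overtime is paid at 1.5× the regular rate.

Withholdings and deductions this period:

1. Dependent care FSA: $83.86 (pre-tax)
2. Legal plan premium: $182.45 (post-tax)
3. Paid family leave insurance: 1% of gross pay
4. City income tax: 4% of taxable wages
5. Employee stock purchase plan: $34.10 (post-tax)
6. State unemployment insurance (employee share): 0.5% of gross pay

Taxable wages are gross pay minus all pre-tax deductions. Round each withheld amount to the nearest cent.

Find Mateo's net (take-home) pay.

Regular pay: 35 × $51.76 = $1,811.60
Overtime pay: 4 × $51.76 × 1.5 = $310.56
Gross pay = $1,811.60 + $310.56 = $2,122.16
Dependent care FSA: $83.86
Taxable wages = $2,122.16 − $83.86 = $2,038.30
City income tax: $2,038.30 × 0.04 = $81.53
Paid family leave insurance: $2,122.16 × 0.01 = $21.22
State unemployment insurance (employee share): $2,122.16 × 0.005 = $10.61
Employee stock purchase plan: $34.10
Legal plan premium: $182.45
Total deductions = $83.86 + $81.53 + $21.22 + $10.61 + $34.10 + $182.45 = $413.77
Net pay = $2,122.16 − $413.77 = $1,708.39

$1,708.39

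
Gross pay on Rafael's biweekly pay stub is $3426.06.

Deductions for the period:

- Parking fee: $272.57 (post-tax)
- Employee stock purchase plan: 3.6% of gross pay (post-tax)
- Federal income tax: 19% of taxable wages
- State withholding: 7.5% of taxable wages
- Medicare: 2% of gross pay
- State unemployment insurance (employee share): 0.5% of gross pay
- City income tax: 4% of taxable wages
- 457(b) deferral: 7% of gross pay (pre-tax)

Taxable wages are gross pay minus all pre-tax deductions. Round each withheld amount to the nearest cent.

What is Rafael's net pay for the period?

457(b) deferral: $3426.06 × 0.07 = $239.82
Taxable wages = $3426.06 − $239.82 = $3186.24
Federal income tax: $3186.24 × 0.19 = $605.39
City income tax: $3186.24 × 0.04 = $127.45
State withholding: $3186.24 × 0.075 = $238.97
State unemployment insurance (employee share): $3426.06 × 0.005 = $17.13
Medicare: $3426.06 × 0.02 = $68.52
Parking fee: $272.57
Employee stock purchase plan: $3426.06 × 0.036 = $123.34
Total deductions = $239.82 + $605.39 + $127.45 + $238.97 + $17.13 + $68.52 + $272.57 + $123.34 = $1693.19
Net pay = $3426.06 − $1693.19 = $1732.87

$1732.87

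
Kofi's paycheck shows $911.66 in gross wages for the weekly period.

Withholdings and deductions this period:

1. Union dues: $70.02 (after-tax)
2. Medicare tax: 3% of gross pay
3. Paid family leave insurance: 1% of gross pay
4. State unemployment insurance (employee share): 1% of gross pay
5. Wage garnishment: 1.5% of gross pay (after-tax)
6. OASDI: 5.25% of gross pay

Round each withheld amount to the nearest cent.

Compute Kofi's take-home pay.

$734.52

State unemployment insurance (employee share): $911.66 × 0.01 = $9.12
OASDI: $911.66 × 0.0525 = $47.86
Paid family leave insurance: $911.66 × 0.01 = $9.12
Medicare tax: $911.66 × 0.03 = $27.35
Wage garnishment: $911.66 × 0.015 = $13.67
Union dues: $70.02
Total deductions = $9.12 + $47.86 + $9.12 + $27.35 + $13.67 + $70.02 = $177.14
Net pay = $911.66 − $177.14 = $734.52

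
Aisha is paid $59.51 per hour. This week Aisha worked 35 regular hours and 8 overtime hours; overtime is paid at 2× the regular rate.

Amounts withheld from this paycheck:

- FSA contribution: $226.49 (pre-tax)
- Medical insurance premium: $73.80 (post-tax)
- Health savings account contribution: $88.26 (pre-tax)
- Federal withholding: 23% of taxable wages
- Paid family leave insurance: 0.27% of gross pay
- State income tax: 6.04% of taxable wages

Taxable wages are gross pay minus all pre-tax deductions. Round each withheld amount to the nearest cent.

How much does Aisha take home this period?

Regular pay: 35 × $59.51 = $2082.85
Overtime pay: 8 × $59.51 × 2 = $952.16
Gross pay = $2082.85 + $952.16 = $3035.01
Health savings account contribution: $88.26
FSA contribution: $226.49
Pre-tax total = $88.26 + $226.49 = $314.75
Taxable wages = $3035.01 − $314.75 = $2720.26
Federal withholding: $2720.26 × 0.23 = $625.66
State income tax: $2720.26 × 0.0604 = $164.30
Paid family leave insurance: $3035.01 × 0.0027 = $8.19
Medical insurance premium: $73.80
Total deductions = $88.26 + $226.49 + $625.66 + $164.30 + $8.19 + $73.80 = $1186.70
Net pay = $3035.01 − $1186.70 = $1848.31

$1848.31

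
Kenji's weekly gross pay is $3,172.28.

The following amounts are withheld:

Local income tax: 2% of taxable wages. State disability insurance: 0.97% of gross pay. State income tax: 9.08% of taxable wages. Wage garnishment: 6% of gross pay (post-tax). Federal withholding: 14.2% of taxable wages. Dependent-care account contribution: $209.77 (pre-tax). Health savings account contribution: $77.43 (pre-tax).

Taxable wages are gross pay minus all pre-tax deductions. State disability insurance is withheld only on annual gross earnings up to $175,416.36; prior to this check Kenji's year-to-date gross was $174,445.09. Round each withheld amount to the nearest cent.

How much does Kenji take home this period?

Dependent-care account contribution: $209.77
Health savings account contribution: $77.43
Pre-tax total = $209.77 + $77.43 = $287.20
Taxable wages = $3,172.28 − $287.20 = $2,885.08
Local income tax: $2,885.08 × 0.02 = $57.70
State income tax: $2,885.08 × 0.0908 = $261.97
Federal withholding: $2,885.08 × 0.142 = $409.68
State disability insurance: only $175,416.36 − $174,445.09 = $971.27 of this check is subject → $971.27 × 0.0097 = $9.42
Wage garnishment: $3,172.28 × 0.06 = $190.34
Total deductions = $209.77 + $77.43 + $57.70 + $261.97 + $409.68 + $9.42 + $190.34 = $1,216.31
Net pay = $3,172.28 − $1,216.31 = $1,955.97

$1,955.97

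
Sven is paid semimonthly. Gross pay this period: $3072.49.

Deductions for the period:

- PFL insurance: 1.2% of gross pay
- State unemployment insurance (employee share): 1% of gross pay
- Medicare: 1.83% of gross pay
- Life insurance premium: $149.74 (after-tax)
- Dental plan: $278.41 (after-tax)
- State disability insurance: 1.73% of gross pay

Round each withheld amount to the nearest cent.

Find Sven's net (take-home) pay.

Medicare: $3072.49 × 0.0183 = $56.23
PFL insurance: $3072.49 × 0.012 = $36.87
State disability insurance: $3072.49 × 0.0173 = $53.15
State unemployment insurance (employee share): $3072.49 × 0.01 = $30.72
Life insurance premium: $149.74
Dental plan: $278.41
Total deductions = $56.23 + $36.87 + $53.15 + $30.72 + $149.74 + $278.41 = $605.12
Net pay = $3072.49 − $605.12 = $2467.37

$2467.37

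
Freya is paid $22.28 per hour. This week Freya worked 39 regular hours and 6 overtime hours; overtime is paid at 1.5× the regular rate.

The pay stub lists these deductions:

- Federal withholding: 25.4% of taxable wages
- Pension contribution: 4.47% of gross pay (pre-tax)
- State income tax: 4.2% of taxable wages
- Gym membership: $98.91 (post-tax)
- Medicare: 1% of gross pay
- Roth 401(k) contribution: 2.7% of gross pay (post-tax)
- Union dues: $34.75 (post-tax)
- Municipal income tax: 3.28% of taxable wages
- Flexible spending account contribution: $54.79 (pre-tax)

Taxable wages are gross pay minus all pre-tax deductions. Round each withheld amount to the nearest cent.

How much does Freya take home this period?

Regular pay: 39 × $22.28 = $868.92
Overtime pay: 6 × $22.28 × 1.5 = $200.52
Gross pay = $868.92 + $200.52 = $1069.44
Flexible spending account contribution: $54.79
Pension contribution: $1069.44 × 0.0447 = $47.80
Pre-tax total = $54.79 + $47.80 = $102.59
Taxable wages = $1069.44 − $102.59 = $966.85
State income tax: $966.85 × 0.042 = $40.61
Federal withholding: $966.85 × 0.254 = $245.58
Municipal income tax: $966.85 × 0.0328 = $31.71
Medicare: $1069.44 × 0.01 = $10.69
Roth 401(k) contribution: $1069.44 × 0.027 = $28.87
Union dues: $34.75
Gym membership: $98.91
Total deductions = $54.79 + $47.80 + $40.61 + $245.58 + $31.71 + $10.69 + $28.87 + $34.75 + $98.91 = $593.71
Net pay = $1069.44 − $593.71 = $475.73

$475.73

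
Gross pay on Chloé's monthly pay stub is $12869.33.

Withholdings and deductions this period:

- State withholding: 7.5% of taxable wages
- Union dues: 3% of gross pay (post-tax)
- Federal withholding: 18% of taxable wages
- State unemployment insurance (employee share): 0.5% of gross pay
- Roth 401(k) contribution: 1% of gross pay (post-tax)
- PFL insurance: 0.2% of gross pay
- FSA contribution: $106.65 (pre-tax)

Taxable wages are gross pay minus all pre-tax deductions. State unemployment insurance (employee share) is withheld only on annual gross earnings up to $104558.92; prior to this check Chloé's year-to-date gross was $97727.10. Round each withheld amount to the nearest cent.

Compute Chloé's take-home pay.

$8933.53

FSA contribution: $106.65
Taxable wages = $12869.33 − $106.65 = $12762.68
Federal withholding: $12762.68 × 0.18 = $2297.28
State withholding: $12762.68 × 0.075 = $957.20
PFL insurance: $12869.33 × 0.002 = $25.74
State unemployment insurance (employee share): only $104558.92 − $97727.10 = $6831.82 of this check is subject → $6831.82 × 0.005 = $34.16
Union dues: $12869.33 × 0.03 = $386.08
Roth 401(k) contribution: $12869.33 × 0.01 = $128.69
Total deductions = $106.65 + $2297.28 + $957.20 + $25.74 + $34.16 + $386.08 + $128.69 = $3935.80
Net pay = $12869.33 − $3935.80 = $8933.53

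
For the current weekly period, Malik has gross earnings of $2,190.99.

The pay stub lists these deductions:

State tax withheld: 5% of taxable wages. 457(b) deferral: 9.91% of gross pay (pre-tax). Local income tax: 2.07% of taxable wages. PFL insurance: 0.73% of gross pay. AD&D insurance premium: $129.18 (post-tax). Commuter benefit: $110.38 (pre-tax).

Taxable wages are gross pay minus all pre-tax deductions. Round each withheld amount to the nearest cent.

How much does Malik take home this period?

$1,586.57

457(b) deferral: $2,190.99 × 0.0991 = $217.13
Commuter benefit: $110.38
Pre-tax total = $217.13 + $110.38 = $327.51
Taxable wages = $2,190.99 − $327.51 = $1,863.48
State tax withheld: $1,863.48 × 0.05 = $93.17
Local income tax: $1,863.48 × 0.0207 = $38.57
PFL insurance: $2,190.99 × 0.0073 = $15.99
AD&D insurance premium: $129.18
Total deductions = $217.13 + $110.38 + $93.17 + $38.57 + $15.99 + $129.18 = $604.42
Net pay = $2,190.99 − $604.42 = $1,586.57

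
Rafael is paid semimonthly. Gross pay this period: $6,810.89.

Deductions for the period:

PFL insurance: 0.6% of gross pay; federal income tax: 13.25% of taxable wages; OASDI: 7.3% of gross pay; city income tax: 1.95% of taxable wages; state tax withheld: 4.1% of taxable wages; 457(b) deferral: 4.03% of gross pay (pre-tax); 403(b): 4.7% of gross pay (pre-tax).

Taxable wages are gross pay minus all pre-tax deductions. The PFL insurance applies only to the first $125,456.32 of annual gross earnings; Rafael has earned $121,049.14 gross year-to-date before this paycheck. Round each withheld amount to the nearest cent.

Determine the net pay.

403(b): $6,810.89 × 0.047 = $320.11
457(b) deferral: $6,810.89 × 0.0403 = $274.48
Pre-tax total = $320.11 + $274.48 = $594.59
Taxable wages = $6,810.89 − $594.59 = $6,216.30
Federal income tax: $6,216.30 × 0.1325 = $823.66
State tax withheld: $6,216.30 × 0.041 = $254.87
City income tax: $6,216.30 × 0.0195 = $121.22
PFL insurance: only $125,456.32 − $121,049.14 = $4,407.18 of this check is subject → $4,407.18 × 0.006 = $26.44
OASDI: $6,810.89 × 0.073 = $497.19
Total deductions = $320.11 + $274.48 + $823.66 + $254.87 + $121.22 + $26.44 + $497.19 = $2,317.97
Net pay = $6,810.89 − $2,317.97 = $4,492.92

$4,492.92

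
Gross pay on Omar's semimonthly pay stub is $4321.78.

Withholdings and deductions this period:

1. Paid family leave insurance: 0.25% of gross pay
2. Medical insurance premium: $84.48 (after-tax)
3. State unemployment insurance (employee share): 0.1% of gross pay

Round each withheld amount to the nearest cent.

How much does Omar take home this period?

Paid family leave insurance: $4321.78 × 0.0025 = $10.80
State unemployment insurance (employee share): $4321.78 × 0.001 = $4.32
Medical insurance premium: $84.48
Total deductions = $10.80 + $4.32 + $84.48 = $99.60
Net pay = $4321.78 − $99.60 = $4222.18

$4222.18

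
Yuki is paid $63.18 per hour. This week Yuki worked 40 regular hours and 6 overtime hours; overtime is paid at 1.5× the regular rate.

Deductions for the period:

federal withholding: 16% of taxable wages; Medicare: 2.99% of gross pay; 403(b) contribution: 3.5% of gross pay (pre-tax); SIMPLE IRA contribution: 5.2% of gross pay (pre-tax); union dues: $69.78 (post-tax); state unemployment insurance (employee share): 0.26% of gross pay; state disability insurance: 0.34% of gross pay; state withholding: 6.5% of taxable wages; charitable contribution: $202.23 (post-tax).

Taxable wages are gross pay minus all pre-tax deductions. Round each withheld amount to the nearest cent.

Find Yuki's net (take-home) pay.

$1,807.37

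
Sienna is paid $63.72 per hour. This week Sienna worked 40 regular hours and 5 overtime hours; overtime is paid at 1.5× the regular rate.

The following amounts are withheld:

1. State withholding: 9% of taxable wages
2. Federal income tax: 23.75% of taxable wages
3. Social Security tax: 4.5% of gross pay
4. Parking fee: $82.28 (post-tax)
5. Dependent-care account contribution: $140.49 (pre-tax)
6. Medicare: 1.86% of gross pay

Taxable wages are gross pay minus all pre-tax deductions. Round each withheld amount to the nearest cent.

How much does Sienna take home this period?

$1,666.20

Regular pay: 40 × $63.72 = $2,548.80
Overtime pay: 5 × $63.72 × 1.5 = $477.90
Gross pay = $2,548.80 + $477.90 = $3,026.70
Dependent-care account contribution: $140.49
Taxable wages = $3,026.70 − $140.49 = $2,886.21
Federal income tax: $2,886.21 × 0.2375 = $685.47
State withholding: $2,886.21 × 0.09 = $259.76
Medicare: $3,026.70 × 0.0186 = $56.30
Social Security tax: $3,026.70 × 0.045 = $136.20
Parking fee: $82.28
Total deductions = $140.49 + $685.47 + $259.76 + $56.30 + $136.20 + $82.28 = $1,360.50
Net pay = $3,026.70 − $1,360.50 = $1,666.20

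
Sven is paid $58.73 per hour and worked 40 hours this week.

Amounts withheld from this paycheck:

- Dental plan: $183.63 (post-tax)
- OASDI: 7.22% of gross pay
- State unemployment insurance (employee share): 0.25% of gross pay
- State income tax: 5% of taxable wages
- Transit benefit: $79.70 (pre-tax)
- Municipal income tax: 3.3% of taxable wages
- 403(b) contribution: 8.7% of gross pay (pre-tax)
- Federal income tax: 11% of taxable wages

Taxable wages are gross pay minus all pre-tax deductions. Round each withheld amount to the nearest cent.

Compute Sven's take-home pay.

$1,307.44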